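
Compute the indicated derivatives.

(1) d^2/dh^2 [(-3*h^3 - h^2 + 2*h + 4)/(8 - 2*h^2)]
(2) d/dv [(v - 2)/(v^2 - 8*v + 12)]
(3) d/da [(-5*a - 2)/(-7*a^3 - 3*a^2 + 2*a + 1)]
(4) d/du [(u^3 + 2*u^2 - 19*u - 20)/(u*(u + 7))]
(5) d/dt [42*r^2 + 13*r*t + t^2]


(1) = 10*h*(h^2 + 12)/(h^6 - 12*h^4 + 48*h^2 - 64)
(2) = -1/(v^2 - 12*v + 36)
(3) = (35*a^3 + 15*a^2 - 10*a - (5*a + 2)*(21*a^2 + 6*a - 2) - 5)/(7*a^3 + 3*a^2 - 2*a - 1)^2
(4) = (u^4 + 14*u^3 + 33*u^2 + 40*u + 140)/(u^2*(u^2 + 14*u + 49))
(5) = 13*r + 2*t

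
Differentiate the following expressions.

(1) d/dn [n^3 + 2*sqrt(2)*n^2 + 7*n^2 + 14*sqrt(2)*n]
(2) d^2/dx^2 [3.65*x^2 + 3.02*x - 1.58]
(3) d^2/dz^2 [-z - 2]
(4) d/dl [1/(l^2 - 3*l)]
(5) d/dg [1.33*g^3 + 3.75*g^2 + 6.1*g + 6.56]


(1) = 3*n^2 + 4*sqrt(2)*n + 14*n + 14*sqrt(2)
(2) = 7.30000000000000
(3) = 0
(4) = (3 - 2*l)/(l^2*(l - 3)^2)
(5) = 3.99*g^2 + 7.5*g + 6.1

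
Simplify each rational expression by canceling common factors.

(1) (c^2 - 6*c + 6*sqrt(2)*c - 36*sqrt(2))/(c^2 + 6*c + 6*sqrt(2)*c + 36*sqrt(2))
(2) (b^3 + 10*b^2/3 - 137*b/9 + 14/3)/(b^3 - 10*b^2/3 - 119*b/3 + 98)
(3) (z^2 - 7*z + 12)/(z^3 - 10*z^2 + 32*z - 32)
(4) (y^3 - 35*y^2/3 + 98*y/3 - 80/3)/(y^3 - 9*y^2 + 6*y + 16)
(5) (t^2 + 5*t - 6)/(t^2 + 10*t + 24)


(1) = (c - 6)/(c + 6)
(2) = (3*b - 1)/(3*b - 21)
(3) = (z - 3)/(z^2 - 6*z + 8)
(4) = (3*y - 5)/(3*y + 3)
(5) = (t - 1)/(t + 4)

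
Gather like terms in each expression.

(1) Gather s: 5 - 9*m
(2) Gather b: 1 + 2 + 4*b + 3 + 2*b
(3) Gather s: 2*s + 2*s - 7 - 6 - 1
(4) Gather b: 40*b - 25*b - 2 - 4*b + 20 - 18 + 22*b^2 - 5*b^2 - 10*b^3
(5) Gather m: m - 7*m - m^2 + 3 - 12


(1) = 5 - 9*m
(2) = 6*b + 6
(3) = 4*s - 14
(4) = -10*b^3 + 17*b^2 + 11*b
(5) = -m^2 - 6*m - 9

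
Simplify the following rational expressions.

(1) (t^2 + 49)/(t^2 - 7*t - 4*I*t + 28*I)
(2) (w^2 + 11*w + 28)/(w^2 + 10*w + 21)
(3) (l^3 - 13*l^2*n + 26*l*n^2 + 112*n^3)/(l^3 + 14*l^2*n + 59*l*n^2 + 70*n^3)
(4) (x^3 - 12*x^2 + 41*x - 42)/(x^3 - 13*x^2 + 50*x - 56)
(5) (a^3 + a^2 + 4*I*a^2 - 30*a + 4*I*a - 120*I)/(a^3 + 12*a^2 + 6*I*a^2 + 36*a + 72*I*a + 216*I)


(1) = (t^2 + 49)/(t^2 + t*(-7 - 4*I) + 28*I)
(2) = (w + 4)/(w + 3)
(3) = (l^2 - 15*l*n + 56*n^2)/(l^2 + 12*l*n + 35*n^2)
(4) = (x - 3)/(x - 4)
(5) = (a^2 + a*(-5 + 4*I) - 20*I)/(a^2 + a*(6 + 6*I) + 36*I)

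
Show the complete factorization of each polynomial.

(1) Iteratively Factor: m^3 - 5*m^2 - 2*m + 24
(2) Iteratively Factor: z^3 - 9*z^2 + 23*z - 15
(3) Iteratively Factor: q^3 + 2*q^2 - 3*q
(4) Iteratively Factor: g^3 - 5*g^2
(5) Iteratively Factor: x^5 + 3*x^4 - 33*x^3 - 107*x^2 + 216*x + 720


(1) = (m - 4)*(m^2 - m - 6) = (m - 4)*(m - 3)*(m + 2)
(2) = (z - 5)*(z^2 - 4*z + 3) = (z - 5)*(z - 3)*(z - 1)
(3) = (q - 1)*(q^2 + 3*q) = (q - 1)*(q + 3)*(q)
(4) = (g - 5)*(g^2) = g*(g - 5)*(g)
(5) = (x + 3)*(x^4 - 33*x^2 - 8*x + 240) = (x - 5)*(x + 3)*(x^3 + 5*x^2 - 8*x - 48) = (x - 5)*(x + 3)*(x + 4)*(x^2 + x - 12) = (x - 5)*(x + 3)*(x + 4)^2*(x - 3)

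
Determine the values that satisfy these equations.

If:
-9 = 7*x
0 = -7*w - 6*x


Then:
w = 54/49
x = -9/7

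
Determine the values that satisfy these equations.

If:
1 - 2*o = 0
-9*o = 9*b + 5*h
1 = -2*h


Then:
b = -2/9
h = -1/2
o = 1/2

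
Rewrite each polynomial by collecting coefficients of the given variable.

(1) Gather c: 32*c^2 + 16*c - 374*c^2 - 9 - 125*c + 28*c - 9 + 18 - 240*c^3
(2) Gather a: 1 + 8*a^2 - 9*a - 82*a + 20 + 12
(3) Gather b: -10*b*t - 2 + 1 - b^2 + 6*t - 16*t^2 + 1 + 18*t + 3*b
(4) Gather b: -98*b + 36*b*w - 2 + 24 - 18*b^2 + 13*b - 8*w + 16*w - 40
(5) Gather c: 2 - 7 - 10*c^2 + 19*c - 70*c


(1) = -240*c^3 - 342*c^2 - 81*c
(2) = 8*a^2 - 91*a + 33
(3) = -b^2 + b*(3 - 10*t) - 16*t^2 + 24*t
(4) = -18*b^2 + b*(36*w - 85) + 8*w - 18
(5) = -10*c^2 - 51*c - 5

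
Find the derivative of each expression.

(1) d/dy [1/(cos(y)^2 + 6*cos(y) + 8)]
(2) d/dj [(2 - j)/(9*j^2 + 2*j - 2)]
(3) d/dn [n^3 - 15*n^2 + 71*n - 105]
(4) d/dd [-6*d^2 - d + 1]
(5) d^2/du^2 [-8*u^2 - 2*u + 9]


(1) = 2*(cos(y) + 3)*sin(y)/(cos(y)^2 + 6*cos(y) + 8)^2
(2) = (9*j^2 - 36*j - 2)/(81*j^4 + 36*j^3 - 32*j^2 - 8*j + 4)
(3) = 3*n^2 - 30*n + 71
(4) = -12*d - 1
(5) = -16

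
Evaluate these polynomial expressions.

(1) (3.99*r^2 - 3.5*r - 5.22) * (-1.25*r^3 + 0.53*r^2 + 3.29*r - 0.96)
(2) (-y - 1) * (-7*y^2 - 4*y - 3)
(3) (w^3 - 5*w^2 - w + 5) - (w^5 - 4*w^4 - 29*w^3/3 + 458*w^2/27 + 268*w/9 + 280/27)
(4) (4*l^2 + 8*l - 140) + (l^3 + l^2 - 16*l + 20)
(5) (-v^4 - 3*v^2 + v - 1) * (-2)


(1) = -4.9875*r^5 + 6.4897*r^4 + 17.7971*r^3 - 18.112*r^2 - 13.8138*r + 5.0112
(2) = 7*y^3 + 11*y^2 + 7*y + 3
(3) = -w^5 + 4*w^4 + 32*w^3/3 - 593*w^2/27 - 277*w/9 - 145/27
(4) = l^3 + 5*l^2 - 8*l - 120
(5) = 2*v^4 + 6*v^2 - 2*v + 2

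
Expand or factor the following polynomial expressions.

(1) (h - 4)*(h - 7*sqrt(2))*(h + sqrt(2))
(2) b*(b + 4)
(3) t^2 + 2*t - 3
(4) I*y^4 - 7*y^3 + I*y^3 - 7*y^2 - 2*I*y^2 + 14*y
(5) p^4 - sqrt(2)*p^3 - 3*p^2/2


(1) = h^3 - 6*sqrt(2)*h^2 - 4*h^2 - 14*h + 24*sqrt(2)*h + 56
(2) = b^2 + 4*b
(3) = (t - 1)*(t + 3)
(4) = y*(y + 2)*(y + 7*I)*(I*y - I)
(5) = p^2*(p - 3*sqrt(2)/2)*(p + sqrt(2)/2)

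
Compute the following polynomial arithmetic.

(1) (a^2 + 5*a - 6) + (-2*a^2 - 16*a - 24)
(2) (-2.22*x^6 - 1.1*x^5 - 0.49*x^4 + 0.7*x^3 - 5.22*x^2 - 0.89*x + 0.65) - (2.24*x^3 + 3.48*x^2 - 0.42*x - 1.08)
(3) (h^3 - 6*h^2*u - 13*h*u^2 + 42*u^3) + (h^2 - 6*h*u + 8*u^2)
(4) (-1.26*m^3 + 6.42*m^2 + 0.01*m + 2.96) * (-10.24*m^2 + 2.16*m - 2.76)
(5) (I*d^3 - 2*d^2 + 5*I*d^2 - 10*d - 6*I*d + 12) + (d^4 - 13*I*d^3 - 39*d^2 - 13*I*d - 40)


(1) = -a^2 - 11*a - 30
(2) = -2.22*x^6 - 1.1*x^5 - 0.49*x^4 - 1.54*x^3 - 8.7*x^2 - 0.47*x + 1.73
(3) = h^3 - 6*h^2*u + h^2 - 13*h*u^2 - 6*h*u + 42*u^3 + 8*u^2
(4) = 12.9024*m^5 - 68.4624*m^4 + 17.2424*m^3 - 48.008*m^2 + 6.366*m - 8.1696
(5) = d^4 - 12*I*d^3 - 41*d^2 + 5*I*d^2 - 10*d - 19*I*d - 28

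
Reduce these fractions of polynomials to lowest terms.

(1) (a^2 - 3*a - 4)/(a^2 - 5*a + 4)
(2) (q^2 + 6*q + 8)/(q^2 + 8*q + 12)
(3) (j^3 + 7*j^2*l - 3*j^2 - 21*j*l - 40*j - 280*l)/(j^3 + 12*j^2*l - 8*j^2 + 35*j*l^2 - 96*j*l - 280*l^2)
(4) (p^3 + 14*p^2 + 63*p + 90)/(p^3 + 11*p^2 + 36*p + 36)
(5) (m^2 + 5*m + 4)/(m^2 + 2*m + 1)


(1) = (a + 1)/(a - 1)
(2) = (q + 4)/(q + 6)
(3) = (j + 5)/(j + 5*l)
(4) = (p + 5)/(p + 2)
(5) = (m + 4)/(m + 1)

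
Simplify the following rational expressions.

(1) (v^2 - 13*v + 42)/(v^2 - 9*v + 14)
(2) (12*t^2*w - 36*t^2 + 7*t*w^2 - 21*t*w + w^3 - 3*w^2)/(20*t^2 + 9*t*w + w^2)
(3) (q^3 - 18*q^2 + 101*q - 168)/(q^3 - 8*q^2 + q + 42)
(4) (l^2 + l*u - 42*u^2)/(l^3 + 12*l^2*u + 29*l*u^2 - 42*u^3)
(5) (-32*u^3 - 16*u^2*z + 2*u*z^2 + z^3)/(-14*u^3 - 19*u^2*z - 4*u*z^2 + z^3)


(1) = (v - 6)/(v - 2)
(2) = (3*t*w - 9*t + w^2 - 3*w)/(5*t + w)
(3) = (q - 8)/(q + 2)
(4) = (-l + 6*u)/(-l^2 - 5*l*u + 6*u^2)
(5) = (-16*u^2 + z^2)/(-7*u^2 - 6*u*z + z^2)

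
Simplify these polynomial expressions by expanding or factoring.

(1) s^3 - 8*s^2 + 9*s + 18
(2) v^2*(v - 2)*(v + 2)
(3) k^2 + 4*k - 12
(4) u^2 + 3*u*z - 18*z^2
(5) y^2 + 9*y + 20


(1) = (s - 6)*(s - 3)*(s + 1)
(2) = v^4 - 4*v^2
(3) = (k - 2)*(k + 6)
(4) = (u - 3*z)*(u + 6*z)
(5) = (y + 4)*(y + 5)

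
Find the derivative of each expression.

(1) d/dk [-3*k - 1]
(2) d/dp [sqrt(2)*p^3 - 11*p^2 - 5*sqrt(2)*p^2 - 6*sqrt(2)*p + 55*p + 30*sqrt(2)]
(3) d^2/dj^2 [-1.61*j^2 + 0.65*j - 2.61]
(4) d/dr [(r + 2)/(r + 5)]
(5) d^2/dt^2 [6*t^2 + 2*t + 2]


(1) = -3
(2) = 3*sqrt(2)*p^2 - 22*p - 10*sqrt(2)*p - 6*sqrt(2) + 55
(3) = -3.22000000000000
(4) = 3/(r + 5)^2
(5) = 12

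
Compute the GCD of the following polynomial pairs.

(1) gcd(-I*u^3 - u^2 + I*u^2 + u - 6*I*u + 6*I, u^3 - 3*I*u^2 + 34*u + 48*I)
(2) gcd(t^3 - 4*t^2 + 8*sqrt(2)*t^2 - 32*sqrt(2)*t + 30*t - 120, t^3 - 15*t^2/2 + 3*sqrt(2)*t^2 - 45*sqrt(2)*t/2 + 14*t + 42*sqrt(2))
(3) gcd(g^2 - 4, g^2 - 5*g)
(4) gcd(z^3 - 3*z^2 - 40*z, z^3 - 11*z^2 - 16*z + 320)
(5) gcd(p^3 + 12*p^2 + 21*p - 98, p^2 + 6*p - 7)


(1) = gcd((u - 3*I)*(u + 2*I)*(-I*u + I), (u - 8*I)*(u + 2*I)*(u + 3*I)) = u + 2*I
(2) = gcd((t - 4)*(t + 3*sqrt(2))*(t + 5*sqrt(2)), (t - 4)*(t - 7/2)*(t + 3*sqrt(2))) = t^2 + t*(-4 + 3*sqrt(2)) - 12*sqrt(2)
(3) = gcd((g - 2)*(g + 2), g*(g - 5)) = 1
(4) = gcd(z*(z - 8)*(z + 5), (z - 8)^2*(z + 5)) = z^2 - 3*z - 40
(5) = gcd((p - 2)*(p + 7)^2, (p - 1)*(p + 7)) = p + 7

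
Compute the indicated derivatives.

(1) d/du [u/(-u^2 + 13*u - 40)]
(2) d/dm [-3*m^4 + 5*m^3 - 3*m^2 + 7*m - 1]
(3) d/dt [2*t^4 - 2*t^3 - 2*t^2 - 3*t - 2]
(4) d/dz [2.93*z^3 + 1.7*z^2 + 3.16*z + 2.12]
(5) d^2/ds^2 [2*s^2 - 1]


(1) = (u^2 - 40)/(u^4 - 26*u^3 + 249*u^2 - 1040*u + 1600)
(2) = -12*m^3 + 15*m^2 - 6*m + 7
(3) = 8*t^3 - 6*t^2 - 4*t - 3
(4) = 8.79*z^2 + 3.4*z + 3.16
(5) = 4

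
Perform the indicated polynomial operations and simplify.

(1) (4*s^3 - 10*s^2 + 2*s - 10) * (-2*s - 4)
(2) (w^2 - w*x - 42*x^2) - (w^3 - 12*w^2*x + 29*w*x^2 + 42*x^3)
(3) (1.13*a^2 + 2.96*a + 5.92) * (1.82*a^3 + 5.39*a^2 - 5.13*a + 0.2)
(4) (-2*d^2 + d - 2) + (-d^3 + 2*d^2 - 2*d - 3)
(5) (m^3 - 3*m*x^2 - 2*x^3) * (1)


(1) = -8*s^4 + 4*s^3 + 36*s^2 + 12*s + 40
(2) = -w^3 + 12*w^2*x + w^2 - 29*w*x^2 - w*x - 42*x^3 - 42*x^2
(3) = 2.0566*a^5 + 11.4779*a^4 + 20.9319*a^3 + 16.95*a^2 - 29.7776*a + 1.184
(4) = -d^3 - d - 5
(5) = m^3 - 3*m*x^2 - 2*x^3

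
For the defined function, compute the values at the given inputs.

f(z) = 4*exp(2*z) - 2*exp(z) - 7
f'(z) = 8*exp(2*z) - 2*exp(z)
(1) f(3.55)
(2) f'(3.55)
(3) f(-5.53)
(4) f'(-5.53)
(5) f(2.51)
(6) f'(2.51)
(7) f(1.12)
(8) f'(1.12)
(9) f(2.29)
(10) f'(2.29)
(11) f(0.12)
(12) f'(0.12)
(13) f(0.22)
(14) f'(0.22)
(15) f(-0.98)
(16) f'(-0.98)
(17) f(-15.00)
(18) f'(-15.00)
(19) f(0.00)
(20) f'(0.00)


(1) = 4771.24
(2) = 9626.11
(3) = -7.01
(4) = -0.01
(5) = 574.04
(6) = 1186.68
(7) = 24.44
(8) = 69.02
(9) = 363.31
(10) = 760.37
(11) = -4.17
(12) = 7.91
(13) = -3.28
(14) = 9.93
(15) = -7.19
(16) = 0.38
(17) = -7.00
(18) = -0.00
(19) = -5.00
(20) = 6.00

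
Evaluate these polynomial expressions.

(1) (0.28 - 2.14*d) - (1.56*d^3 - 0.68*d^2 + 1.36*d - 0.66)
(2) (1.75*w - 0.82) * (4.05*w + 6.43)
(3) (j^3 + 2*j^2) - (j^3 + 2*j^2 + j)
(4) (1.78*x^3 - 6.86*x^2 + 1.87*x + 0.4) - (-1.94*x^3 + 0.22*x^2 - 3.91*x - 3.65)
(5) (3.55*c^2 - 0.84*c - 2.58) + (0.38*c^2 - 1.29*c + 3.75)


(1) = -1.56*d^3 + 0.68*d^2 - 3.5*d + 0.94
(2) = 7.0875*w^2 + 7.9315*w - 5.2726
(3) = -j
(4) = 3.72*x^3 - 7.08*x^2 + 5.78*x + 4.05
(5) = 3.93*c^2 - 2.13*c + 1.17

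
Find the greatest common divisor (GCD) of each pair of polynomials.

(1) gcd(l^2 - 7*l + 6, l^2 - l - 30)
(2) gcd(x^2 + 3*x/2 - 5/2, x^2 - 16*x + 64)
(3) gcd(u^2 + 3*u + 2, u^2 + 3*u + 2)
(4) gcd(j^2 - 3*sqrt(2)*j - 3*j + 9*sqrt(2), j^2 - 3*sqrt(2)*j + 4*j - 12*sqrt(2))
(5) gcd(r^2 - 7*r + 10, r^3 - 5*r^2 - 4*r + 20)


(1) = l - 6
(2) = 1
(3) = u^2 + 3*u + 2
(4) = j - 3*sqrt(2)
(5) = gcd((r - 5)*(r - 2), (r - 5)*(r - 2)*(r + 2)) = r^2 - 7*r + 10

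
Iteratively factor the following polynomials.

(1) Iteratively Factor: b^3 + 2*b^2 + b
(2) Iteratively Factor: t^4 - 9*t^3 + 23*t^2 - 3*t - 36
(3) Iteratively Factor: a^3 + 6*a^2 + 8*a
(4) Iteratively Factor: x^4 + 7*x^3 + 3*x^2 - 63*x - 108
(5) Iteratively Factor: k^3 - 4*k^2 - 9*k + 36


(1) = (b + 1)*(b^2 + b) = (b + 1)^2*(b)
(2) = (t - 4)*(t^3 - 5*t^2 + 3*t + 9) = (t - 4)*(t + 1)*(t^2 - 6*t + 9) = (t - 4)*(t - 3)*(t + 1)*(t - 3)
(3) = (a + 4)*(a^2 + 2*a) = (a + 2)*(a + 4)*(a)
(4) = (x + 3)*(x^3 + 4*x^2 - 9*x - 36) = (x - 3)*(x + 3)*(x^2 + 7*x + 12) = (x - 3)*(x + 3)^2*(x + 4)
(5) = (k + 3)*(k^2 - 7*k + 12) = (k - 4)*(k + 3)*(k - 3)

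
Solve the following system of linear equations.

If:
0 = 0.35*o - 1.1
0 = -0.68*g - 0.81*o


Then:
g = -3.74
o = 3.14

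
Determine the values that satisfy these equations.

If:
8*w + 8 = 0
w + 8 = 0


Then:
No Solution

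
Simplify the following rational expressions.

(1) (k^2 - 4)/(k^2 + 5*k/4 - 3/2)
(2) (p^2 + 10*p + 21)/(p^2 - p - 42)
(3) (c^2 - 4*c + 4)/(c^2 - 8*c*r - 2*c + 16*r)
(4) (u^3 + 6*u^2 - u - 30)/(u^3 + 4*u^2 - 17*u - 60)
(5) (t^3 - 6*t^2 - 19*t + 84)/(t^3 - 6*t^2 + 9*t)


(1) = (4*k - 8)/(4*k - 3)
(2) = (p^2 + 10*p + 21)/(p^2 - p - 42)
(3) = (2 - c)/(-c + 8*r)
(4) = (u - 2)/(u - 4)
(5) = (t^2 - 3*t - 28)/(t^2 - 3*t)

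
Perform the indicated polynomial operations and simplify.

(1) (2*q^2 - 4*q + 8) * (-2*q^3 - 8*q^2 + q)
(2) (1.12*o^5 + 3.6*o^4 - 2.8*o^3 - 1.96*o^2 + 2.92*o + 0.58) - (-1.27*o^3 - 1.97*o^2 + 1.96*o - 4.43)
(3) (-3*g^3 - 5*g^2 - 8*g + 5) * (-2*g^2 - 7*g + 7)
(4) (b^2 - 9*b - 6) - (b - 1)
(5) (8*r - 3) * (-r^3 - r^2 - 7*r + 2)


(1) = -4*q^5 - 8*q^4 + 18*q^3 - 68*q^2 + 8*q
(2) = 1.12*o^5 + 3.6*o^4 - 1.53*o^3 + 0.01*o^2 + 0.96*o + 5.01
(3) = 6*g^5 + 31*g^4 + 30*g^3 + 11*g^2 - 91*g + 35
(4) = b^2 - 10*b - 5
(5) = -8*r^4 - 5*r^3 - 53*r^2 + 37*r - 6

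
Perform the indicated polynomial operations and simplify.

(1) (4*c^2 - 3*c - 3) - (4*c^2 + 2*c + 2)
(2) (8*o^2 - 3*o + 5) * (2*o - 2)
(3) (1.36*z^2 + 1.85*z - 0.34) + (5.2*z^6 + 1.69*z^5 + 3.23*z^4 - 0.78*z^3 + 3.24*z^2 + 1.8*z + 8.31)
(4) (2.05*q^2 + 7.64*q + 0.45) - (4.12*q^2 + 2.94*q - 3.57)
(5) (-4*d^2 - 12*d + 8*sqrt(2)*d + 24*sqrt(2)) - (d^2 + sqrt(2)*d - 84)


(1) = -5*c - 5
(2) = 16*o^3 - 22*o^2 + 16*o - 10
(3) = 5.2*z^6 + 1.69*z^5 + 3.23*z^4 - 0.78*z^3 + 4.6*z^2 + 3.65*z + 7.97
(4) = -2.07*q^2 + 4.7*q + 4.02
(5) = -5*d^2 - 12*d + 7*sqrt(2)*d + 24*sqrt(2) + 84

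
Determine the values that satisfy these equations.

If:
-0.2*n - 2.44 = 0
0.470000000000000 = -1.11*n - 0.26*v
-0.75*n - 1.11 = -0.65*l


Then:
l = -12.37
n = -12.20
v = 50.28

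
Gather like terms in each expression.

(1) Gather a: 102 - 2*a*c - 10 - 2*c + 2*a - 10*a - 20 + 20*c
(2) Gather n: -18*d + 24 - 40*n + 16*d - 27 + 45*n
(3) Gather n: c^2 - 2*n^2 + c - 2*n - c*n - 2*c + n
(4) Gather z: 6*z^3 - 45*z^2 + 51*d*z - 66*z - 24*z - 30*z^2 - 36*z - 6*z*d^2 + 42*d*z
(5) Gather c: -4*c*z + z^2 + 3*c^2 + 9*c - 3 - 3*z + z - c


(1) = a*(-2*c - 8) + 18*c + 72
(2) = -2*d + 5*n - 3
(3) = c^2 - c - 2*n^2 + n*(-c - 1)
(4) = 6*z^3 - 75*z^2 + z*(-6*d^2 + 93*d - 126)
(5) = 3*c^2 + c*(8 - 4*z) + z^2 - 2*z - 3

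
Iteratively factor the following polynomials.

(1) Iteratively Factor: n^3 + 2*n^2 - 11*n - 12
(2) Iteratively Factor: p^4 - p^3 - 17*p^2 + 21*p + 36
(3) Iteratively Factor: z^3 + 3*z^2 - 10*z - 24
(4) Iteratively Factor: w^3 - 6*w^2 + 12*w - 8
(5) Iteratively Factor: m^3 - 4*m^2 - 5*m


(1) = (n - 3)*(n^2 + 5*n + 4) = (n - 3)*(n + 1)*(n + 4)
(2) = (p + 1)*(p^3 - 2*p^2 - 15*p + 36) = (p - 3)*(p + 1)*(p^2 + p - 12) = (p - 3)^2*(p + 1)*(p + 4)
(3) = (z - 3)*(z^2 + 6*z + 8) = (z - 3)*(z + 4)*(z + 2)
(4) = (w - 2)*(w^2 - 4*w + 4) = (w - 2)^2*(w - 2)
(5) = (m - 5)*(m^2 + m) = m*(m - 5)*(m + 1)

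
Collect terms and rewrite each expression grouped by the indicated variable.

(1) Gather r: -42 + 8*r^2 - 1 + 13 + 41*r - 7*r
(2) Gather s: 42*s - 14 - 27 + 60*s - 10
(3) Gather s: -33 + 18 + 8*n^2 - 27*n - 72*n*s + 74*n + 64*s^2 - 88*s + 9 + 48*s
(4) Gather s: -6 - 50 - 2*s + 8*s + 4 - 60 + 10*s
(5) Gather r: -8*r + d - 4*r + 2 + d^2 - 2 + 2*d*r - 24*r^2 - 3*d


(1) = 8*r^2 + 34*r - 30
(2) = 102*s - 51
(3) = 8*n^2 + 47*n + 64*s^2 + s*(-72*n - 40) - 6
(4) = 16*s - 112
(5) = d^2 - 2*d - 24*r^2 + r*(2*d - 12)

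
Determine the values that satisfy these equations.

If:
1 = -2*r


Then:
r = -1/2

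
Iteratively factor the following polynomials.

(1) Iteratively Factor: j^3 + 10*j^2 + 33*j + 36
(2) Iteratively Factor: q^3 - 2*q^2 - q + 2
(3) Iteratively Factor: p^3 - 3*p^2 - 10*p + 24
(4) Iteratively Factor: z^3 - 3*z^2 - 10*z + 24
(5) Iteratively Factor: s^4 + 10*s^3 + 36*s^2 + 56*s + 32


(1) = (j + 4)*(j^2 + 6*j + 9) = (j + 3)*(j + 4)*(j + 3)
(2) = (q - 2)*(q^2 - 1) = (q - 2)*(q + 1)*(q - 1)
(3) = (p + 3)*(p^2 - 6*p + 8) = (p - 2)*(p + 3)*(p - 4)
(4) = (z + 3)*(z^2 - 6*z + 8) = (z - 4)*(z + 3)*(z - 2)
(5) = (s + 2)*(s^3 + 8*s^2 + 20*s + 16) = (s + 2)^2*(s^2 + 6*s + 8) = (s + 2)^2*(s + 4)*(s + 2)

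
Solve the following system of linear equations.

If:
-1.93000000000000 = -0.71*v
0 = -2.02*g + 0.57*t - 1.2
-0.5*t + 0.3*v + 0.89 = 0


Then:
g = 0.37
t = 3.41
v = 2.72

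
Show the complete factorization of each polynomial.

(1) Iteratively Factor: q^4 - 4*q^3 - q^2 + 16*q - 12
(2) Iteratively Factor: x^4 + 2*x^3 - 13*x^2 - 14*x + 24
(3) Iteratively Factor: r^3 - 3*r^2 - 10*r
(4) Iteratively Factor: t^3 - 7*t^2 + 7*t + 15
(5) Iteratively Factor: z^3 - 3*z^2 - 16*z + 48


(1) = (q - 3)*(q^3 - q^2 - 4*q + 4) = (q - 3)*(q - 1)*(q^2 - 4) = (q - 3)*(q - 1)*(q + 2)*(q - 2)
(2) = (x - 3)*(x^3 + 5*x^2 + 2*x - 8) = (x - 3)*(x - 1)*(x^2 + 6*x + 8) = (x - 3)*(x - 1)*(x + 2)*(x + 4)
(3) = (r - 5)*(r^2 + 2*r) = (r - 5)*(r + 2)*(r)
(4) = (t - 3)*(t^2 - 4*t - 5) = (t - 5)*(t - 3)*(t + 1)
(5) = (z + 4)*(z^2 - 7*z + 12) = (z - 3)*(z + 4)*(z - 4)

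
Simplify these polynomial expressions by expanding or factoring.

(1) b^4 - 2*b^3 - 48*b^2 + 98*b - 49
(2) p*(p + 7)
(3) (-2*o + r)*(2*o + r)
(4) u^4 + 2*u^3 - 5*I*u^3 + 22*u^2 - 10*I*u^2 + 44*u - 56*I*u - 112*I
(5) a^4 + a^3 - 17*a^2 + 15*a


(1) = (b - 7)*(b - 1)^2*(b + 7)
(2) = p^2 + 7*p
(3) = -4*o^2 + r^2
(4) = (u + 2)*(u - 7*I)*(u - 2*I)*(u + 4*I)
(5) = a*(a - 3)*(a - 1)*(a + 5)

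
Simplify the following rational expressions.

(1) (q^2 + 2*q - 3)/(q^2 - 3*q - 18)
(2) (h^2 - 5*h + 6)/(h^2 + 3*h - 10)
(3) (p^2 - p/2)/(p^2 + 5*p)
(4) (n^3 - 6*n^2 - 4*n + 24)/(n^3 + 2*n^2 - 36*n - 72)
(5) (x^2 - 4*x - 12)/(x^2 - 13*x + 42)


(1) = (q - 1)/(q - 6)
(2) = (h - 3)/(h + 5)
(3) = (2*p - 1)/(2*p + 10)
(4) = (n - 2)/(n + 6)
(5) = (x + 2)/(x - 7)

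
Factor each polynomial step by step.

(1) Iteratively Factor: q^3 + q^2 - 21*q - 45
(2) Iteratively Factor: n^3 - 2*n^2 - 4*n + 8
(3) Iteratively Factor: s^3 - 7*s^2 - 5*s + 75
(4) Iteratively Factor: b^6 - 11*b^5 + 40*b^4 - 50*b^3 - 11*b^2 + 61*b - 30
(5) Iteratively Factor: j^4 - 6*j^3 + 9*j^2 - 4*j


(1) = (q - 5)*(q^2 + 6*q + 9) = (q - 5)*(q + 3)*(q + 3)
(2) = (n + 2)*(n^2 - 4*n + 4) = (n - 2)*(n + 2)*(n - 2)
(3) = (s - 5)*(s^2 - 2*s - 15) = (s - 5)*(s + 3)*(s - 5)
(4) = (b - 1)*(b^5 - 10*b^4 + 30*b^3 - 20*b^2 - 31*b + 30) = (b - 2)*(b - 1)*(b^4 - 8*b^3 + 14*b^2 + 8*b - 15) = (b - 2)*(b - 1)*(b + 1)*(b^3 - 9*b^2 + 23*b - 15) = (b - 2)*(b - 1)^2*(b + 1)*(b^2 - 8*b + 15) = (b - 3)*(b - 2)*(b - 1)^2*(b + 1)*(b - 5)
(5) = (j - 1)*(j^3 - 5*j^2 + 4*j) = j*(j - 1)*(j^2 - 5*j + 4) = j*(j - 1)^2*(j - 4)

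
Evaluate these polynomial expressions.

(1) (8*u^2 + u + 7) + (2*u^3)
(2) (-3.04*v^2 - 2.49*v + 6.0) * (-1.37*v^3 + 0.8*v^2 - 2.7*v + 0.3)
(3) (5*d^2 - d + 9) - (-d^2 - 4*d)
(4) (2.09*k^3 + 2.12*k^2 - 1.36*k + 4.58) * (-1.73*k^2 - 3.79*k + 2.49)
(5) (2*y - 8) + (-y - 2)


(1) = 2*u^3 + 8*u^2 + u + 7
(2) = 4.1648*v^5 + 0.9793*v^4 - 2.004*v^3 + 10.611*v^2 - 16.947*v + 1.8
(3) = 6*d^2 + 3*d + 9
(4) = -3.6157*k^5 - 11.5887*k^4 - 0.4779*k^3 + 2.5098*k^2 - 20.7446*k + 11.4042
(5) = y - 10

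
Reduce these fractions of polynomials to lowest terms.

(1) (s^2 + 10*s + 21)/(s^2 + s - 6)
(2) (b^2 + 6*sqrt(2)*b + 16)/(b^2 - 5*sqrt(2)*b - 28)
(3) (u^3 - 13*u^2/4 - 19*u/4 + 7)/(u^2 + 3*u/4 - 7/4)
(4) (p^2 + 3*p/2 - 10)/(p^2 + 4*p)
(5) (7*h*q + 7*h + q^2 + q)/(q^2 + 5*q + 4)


(1) = (s + 7)/(s - 2)
(2) = (b + 4*sqrt(2))/(b - 7*sqrt(2))
(3) = u - 4
(4) = (2*p - 5)/(2*p)
(5) = (7*h + q)/(q + 4)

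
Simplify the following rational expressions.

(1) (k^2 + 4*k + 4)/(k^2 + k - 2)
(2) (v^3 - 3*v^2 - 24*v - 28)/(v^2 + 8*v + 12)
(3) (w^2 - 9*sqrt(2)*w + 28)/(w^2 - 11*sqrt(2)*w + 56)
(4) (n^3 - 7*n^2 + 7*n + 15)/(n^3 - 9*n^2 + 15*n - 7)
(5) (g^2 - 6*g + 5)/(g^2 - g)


(1) = (k + 2)/(k - 1)
(2) = (v^2 - 5*v - 14)/(v + 6)
(3) = (w - 2*sqrt(2))/(w - 4*sqrt(2))
(4) = (n^3 - 7*n^2 + 7*n + 15)/(n^3 - 9*n^2 + 15*n - 7)
(5) = (g - 5)/g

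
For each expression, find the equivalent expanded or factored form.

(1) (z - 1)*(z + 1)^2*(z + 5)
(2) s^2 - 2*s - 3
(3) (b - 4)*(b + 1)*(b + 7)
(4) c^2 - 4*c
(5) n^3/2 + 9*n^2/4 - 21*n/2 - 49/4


(1) = z^4 + 6*z^3 + 4*z^2 - 6*z - 5
(2) = (s - 3)*(s + 1)
(3) = b^3 + 4*b^2 - 25*b - 28
(4) = c*(c - 4)
(5) = (n/2 + 1/2)*(n - 7/2)*(n + 7)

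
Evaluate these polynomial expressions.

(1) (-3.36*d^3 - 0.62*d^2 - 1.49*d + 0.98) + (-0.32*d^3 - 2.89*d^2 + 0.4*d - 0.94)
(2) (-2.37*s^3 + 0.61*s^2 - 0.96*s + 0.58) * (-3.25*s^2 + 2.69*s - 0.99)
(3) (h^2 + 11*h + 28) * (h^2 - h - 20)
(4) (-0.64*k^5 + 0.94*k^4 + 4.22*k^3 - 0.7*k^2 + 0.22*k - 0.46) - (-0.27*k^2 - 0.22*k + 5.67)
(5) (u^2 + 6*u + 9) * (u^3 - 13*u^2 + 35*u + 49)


(1) = -3.68*d^3 - 3.51*d^2 - 1.09*d + 0.04
(2) = 7.7025*s^5 - 8.3578*s^4 + 7.1072*s^3 - 5.0713*s^2 + 2.5106*s - 0.5742
(3) = h^4 + 10*h^3 - 3*h^2 - 248*h - 560
(4) = -0.64*k^5 + 0.94*k^4 + 4.22*k^3 - 0.43*k^2 + 0.44*k - 6.13
(5) = u^5 - 7*u^4 - 34*u^3 + 142*u^2 + 609*u + 441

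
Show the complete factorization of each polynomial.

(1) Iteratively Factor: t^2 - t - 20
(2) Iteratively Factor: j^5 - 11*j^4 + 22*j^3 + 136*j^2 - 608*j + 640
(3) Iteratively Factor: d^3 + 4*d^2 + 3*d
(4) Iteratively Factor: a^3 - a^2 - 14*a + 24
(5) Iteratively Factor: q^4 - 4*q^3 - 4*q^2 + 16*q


(1) = (t + 4)*(t - 5)
(2) = (j - 4)*(j^4 - 7*j^3 - 6*j^2 + 112*j - 160) = (j - 4)^2*(j^3 - 3*j^2 - 18*j + 40) = (j - 5)*(j - 4)^2*(j^2 + 2*j - 8) = (j - 5)*(j - 4)^2*(j + 4)*(j - 2)
(3) = (d + 1)*(d^2 + 3*d) = (d + 1)*(d + 3)*(d)
(4) = (a - 3)*(a^2 + 2*a - 8) = (a - 3)*(a + 4)*(a - 2)
(5) = (q - 2)*(q^3 - 2*q^2 - 8*q) = (q - 2)*(q + 2)*(q^2 - 4*q) = (q - 4)*(q - 2)*(q + 2)*(q)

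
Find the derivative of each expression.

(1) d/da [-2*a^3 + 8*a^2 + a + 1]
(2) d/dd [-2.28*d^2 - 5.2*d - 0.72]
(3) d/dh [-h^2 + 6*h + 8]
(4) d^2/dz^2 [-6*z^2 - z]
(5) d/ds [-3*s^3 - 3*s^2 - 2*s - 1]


(1) = -6*a^2 + 16*a + 1
(2) = -4.56*d - 5.2
(3) = 6 - 2*h
(4) = -12
(5) = -9*s^2 - 6*s - 2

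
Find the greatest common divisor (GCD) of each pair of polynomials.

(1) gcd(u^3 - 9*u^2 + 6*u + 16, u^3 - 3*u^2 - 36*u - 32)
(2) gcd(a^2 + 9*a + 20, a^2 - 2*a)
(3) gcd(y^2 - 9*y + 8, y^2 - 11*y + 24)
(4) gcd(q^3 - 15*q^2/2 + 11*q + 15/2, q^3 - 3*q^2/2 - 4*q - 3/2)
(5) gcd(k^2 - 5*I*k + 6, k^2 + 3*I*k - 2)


(1) = u^2 - 7*u - 8
(2) = 1
(3) = gcd((y - 8)*(y - 1), (y - 8)*(y - 3)) = y - 8
(4) = q^2 - 5*q/2 - 3/2
(5) = gcd((k - 6*I)*(k + I), (k + I)*(k + 2*I)) = k + I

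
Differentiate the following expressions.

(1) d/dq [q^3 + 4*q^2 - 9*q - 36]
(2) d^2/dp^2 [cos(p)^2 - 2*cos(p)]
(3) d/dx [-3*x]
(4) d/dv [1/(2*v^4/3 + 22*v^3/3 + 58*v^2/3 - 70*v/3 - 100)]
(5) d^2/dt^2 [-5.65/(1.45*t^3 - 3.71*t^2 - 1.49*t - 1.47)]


(1) = 3*q^2 + 8*q - 9
(2) = 2*cos(p) - 2*cos(2*p)
(3) = -3
(4) = 3*(-4*v^3 - 33*v^2 - 58*v + 35)/(2*(v^4 + 11*v^3 + 29*v^2 - 35*v - 150)^2)
(5) = ((49.155*t - 41.923)*(-1.45*t^3 + 3.71*t^2 + 1.49*t + 1.47) + 5.65*(-8.7*t^2 + 14.84*t + 2.98)*(-4.35*t^2 + 7.42*t + 1.49))/(-1.45*t^3 + 3.71*t^2 + 1.49*t + 1.47)^3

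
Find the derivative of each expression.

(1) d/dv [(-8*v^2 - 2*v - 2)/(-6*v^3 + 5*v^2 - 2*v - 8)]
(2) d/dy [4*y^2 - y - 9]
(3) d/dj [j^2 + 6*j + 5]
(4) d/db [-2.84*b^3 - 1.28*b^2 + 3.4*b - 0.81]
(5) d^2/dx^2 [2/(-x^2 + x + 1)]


(1) = 2*(-24*v^4 - 12*v^3 - 5*v^2 + 74*v + 6)/(36*v^6 - 60*v^5 + 49*v^4 + 76*v^3 - 76*v^2 + 32*v + 64)
(2) = 8*y - 1
(3) = 2*j + 6
(4) = -8.52*b^2 - 2.56*b + 3.4
(5) = 4*(-x^2 + x + (2*x - 1)^2 + 1)/(-x^2 + x + 1)^3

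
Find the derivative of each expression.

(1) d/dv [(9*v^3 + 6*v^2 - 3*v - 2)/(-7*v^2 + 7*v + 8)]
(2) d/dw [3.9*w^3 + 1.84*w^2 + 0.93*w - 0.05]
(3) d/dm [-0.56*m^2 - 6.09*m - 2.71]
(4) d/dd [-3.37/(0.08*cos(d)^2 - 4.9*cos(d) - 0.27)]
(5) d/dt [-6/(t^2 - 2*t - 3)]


(1) = (-63*v^4 + 126*v^3 + 237*v^2 + 68*v - 10)/(49*v^4 - 98*v^3 - 63*v^2 + 112*v + 64)
(2) = 11.7*w^2 + 3.68*w + 0.93
(3) = -1.12*m - 6.09
(4) = (16.513 - 0.5392*cos(d))*sin(d)/(-0.08*cos(d)^2 + 4.9*cos(d) + 0.27)^2
(5) = 12*(t - 1)/(-t^2 + 2*t + 3)^2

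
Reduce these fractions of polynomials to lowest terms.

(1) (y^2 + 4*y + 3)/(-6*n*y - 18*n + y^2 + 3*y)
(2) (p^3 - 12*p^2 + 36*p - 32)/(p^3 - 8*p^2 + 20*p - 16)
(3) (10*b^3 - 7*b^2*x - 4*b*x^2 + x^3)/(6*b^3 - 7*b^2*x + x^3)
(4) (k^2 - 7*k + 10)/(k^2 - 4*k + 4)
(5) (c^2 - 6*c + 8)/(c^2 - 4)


(1) = (y + 1)/(-6*n + y)
(2) = (p - 8)/(p - 4)
(3) = (-10*b^2 - 3*b*x + x^2)/(-6*b^2 + b*x + x^2)
(4) = (k - 5)/(k - 2)
(5) = (c - 4)/(c + 2)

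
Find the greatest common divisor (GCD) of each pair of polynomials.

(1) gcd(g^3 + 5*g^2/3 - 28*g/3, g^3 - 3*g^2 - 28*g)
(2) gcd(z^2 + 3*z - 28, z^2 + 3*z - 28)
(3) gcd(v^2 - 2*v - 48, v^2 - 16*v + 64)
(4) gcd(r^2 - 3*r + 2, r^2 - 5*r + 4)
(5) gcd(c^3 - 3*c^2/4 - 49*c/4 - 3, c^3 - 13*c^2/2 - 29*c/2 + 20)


(1) = gcd(g*(g - 7/3)*(g + 4), g*(g - 7)*(g + 4)) = g^2 + 4*g
(2) = z^2 + 3*z - 28
(3) = gcd((v - 8)*(v + 6), (v - 8)^2) = v - 8
(4) = r - 1
(5) = gcd((c - 4)*(c + 1/4)*(c + 3), (c - 8)*(c - 1)*(c + 5/2)) = 1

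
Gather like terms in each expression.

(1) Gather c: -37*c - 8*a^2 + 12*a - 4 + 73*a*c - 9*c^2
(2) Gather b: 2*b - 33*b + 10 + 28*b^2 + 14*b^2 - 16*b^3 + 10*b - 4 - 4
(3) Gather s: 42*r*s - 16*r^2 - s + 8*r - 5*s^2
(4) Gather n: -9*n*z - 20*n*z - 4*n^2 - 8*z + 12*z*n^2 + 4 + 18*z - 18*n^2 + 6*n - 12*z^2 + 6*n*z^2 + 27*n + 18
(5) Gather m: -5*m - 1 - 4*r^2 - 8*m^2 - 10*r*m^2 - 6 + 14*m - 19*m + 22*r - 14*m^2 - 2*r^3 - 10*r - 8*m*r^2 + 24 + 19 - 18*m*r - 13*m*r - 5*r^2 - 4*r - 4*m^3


(1) = -8*a^2 + 12*a - 9*c^2 + c*(73*a - 37) - 4
(2) = -16*b^3 + 42*b^2 - 21*b + 2
(3) = -16*r^2 + 8*r - 5*s^2 + s*(42*r - 1)
(4) = n^2*(12*z - 22) + n*(6*z^2 - 29*z + 33) - 12*z^2 + 10*z + 22
(5) = -4*m^3 + m^2*(-10*r - 22) + m*(-8*r^2 - 31*r - 10) - 2*r^3 - 9*r^2 + 8*r + 36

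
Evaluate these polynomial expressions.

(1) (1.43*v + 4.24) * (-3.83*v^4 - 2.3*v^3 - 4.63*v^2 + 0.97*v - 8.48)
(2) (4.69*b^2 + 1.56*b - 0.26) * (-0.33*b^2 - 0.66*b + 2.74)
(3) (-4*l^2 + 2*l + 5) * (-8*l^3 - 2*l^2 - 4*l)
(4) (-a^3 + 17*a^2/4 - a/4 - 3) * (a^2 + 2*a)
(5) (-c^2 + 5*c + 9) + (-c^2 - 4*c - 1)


(1) = -5.4769*v^5 - 19.5282*v^4 - 16.3729*v^3 - 18.2441*v^2 - 8.0136*v - 35.9552
(2) = -1.5477*b^4 - 3.6102*b^3 + 11.9068*b^2 + 4.446*b - 0.7124
(3) = 32*l^5 - 8*l^4 - 28*l^3 - 18*l^2 - 20*l
(4) = -a^5 + 9*a^4/4 + 33*a^3/4 - 7*a^2/2 - 6*a
(5) = -2*c^2 + c + 8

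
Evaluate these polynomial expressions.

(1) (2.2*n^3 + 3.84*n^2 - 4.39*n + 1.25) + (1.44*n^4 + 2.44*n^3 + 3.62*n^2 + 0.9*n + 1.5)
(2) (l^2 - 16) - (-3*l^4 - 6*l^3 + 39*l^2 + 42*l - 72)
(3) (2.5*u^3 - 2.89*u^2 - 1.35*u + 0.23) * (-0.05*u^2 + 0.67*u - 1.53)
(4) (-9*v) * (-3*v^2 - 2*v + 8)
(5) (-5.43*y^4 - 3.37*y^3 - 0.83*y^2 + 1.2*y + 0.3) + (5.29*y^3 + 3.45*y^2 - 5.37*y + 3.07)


(1) = 1.44*n^4 + 4.64*n^3 + 7.46*n^2 - 3.49*n + 2.75
(2) = 3*l^4 + 6*l^3 - 38*l^2 - 42*l + 56
(3) = -0.125*u^5 + 1.8195*u^4 - 5.6938*u^3 + 3.5057*u^2 + 2.2196*u - 0.3519
(4) = 27*v^3 + 18*v^2 - 72*v
(5) = -5.43*y^4 + 1.92*y^3 + 2.62*y^2 - 4.17*y + 3.37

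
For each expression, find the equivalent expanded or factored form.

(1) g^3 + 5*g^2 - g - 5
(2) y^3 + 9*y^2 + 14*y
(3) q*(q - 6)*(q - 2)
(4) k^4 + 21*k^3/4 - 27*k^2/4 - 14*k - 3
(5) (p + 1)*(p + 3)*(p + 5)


(1) = (g - 1)*(g + 1)*(g + 5)
(2) = y*(y + 2)*(y + 7)
(3) = q^3 - 8*q^2 + 12*q
(4) = (k - 2)*(k + 1/4)*(k + 1)*(k + 6)
(5) = p^3 + 9*p^2 + 23*p + 15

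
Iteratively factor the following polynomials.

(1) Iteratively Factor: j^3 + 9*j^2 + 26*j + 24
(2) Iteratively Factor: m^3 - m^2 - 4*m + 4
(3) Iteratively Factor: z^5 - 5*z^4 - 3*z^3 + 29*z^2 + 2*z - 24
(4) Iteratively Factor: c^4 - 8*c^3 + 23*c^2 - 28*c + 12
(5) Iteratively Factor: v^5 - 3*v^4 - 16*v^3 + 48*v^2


(1) = (j + 2)*(j^2 + 7*j + 12) = (j + 2)*(j + 3)*(j + 4)
(2) = (m - 1)*(m^2 - 4) = (m - 1)*(m + 2)*(m - 2)
(3) = (z + 2)*(z^4 - 7*z^3 + 11*z^2 + 7*z - 12) = (z - 1)*(z + 2)*(z^3 - 6*z^2 + 5*z + 12) = (z - 1)*(z + 1)*(z + 2)*(z^2 - 7*z + 12) = (z - 3)*(z - 1)*(z + 1)*(z + 2)*(z - 4)
(4) = (c - 2)*(c^3 - 6*c^2 + 11*c - 6) = (c - 2)^2*(c^2 - 4*c + 3) = (c - 3)*(c - 2)^2*(c - 1)
(5) = (v)*(v^4 - 3*v^3 - 16*v^2 + 48*v) = v^2*(v^3 - 3*v^2 - 16*v + 48) = v^2*(v - 3)*(v^2 - 16) = v^2*(v - 3)*(v + 4)*(v - 4)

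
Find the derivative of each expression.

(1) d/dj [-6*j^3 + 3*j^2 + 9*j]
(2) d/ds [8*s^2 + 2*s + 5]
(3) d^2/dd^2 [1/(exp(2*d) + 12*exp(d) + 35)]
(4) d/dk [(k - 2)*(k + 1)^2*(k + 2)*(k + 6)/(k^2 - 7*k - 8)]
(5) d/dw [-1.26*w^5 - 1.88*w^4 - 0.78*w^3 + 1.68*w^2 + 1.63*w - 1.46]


(1) = -18*j^2 + 6*j + 9
(2) = 16*s + 2
(3) = 4*(-(exp(d) + 3)*(exp(2*d) + 12*exp(d) + 35) + 2*(exp(d) + 6)^2*exp(d))*exp(d)/(exp(2*d) + 12*exp(d) + 35)^3
(4) = (3*k^4 - 18*k^3 - 166*k^2 - 32*k + 248)/(k^2 - 16*k + 64)
(5) = -6.3*w^4 - 7.52*w^3 - 2.34*w^2 + 3.36*w + 1.63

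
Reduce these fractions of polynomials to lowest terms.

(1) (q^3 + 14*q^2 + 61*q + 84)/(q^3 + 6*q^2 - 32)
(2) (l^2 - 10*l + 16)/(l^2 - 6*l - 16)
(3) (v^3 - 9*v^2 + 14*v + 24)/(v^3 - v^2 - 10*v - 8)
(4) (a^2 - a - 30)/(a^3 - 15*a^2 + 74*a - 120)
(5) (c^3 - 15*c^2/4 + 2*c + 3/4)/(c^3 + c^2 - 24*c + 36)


(1) = (q^2 + 10*q + 21)/(q^2 + 2*q - 8)
(2) = (l - 2)/(l + 2)
(3) = (v - 6)/(v + 2)
(4) = (a + 5)/(a^2 - 9*a + 20)
(5) = (4*c^2 - 3*c - 1)/(4*c^2 + 16*c - 48)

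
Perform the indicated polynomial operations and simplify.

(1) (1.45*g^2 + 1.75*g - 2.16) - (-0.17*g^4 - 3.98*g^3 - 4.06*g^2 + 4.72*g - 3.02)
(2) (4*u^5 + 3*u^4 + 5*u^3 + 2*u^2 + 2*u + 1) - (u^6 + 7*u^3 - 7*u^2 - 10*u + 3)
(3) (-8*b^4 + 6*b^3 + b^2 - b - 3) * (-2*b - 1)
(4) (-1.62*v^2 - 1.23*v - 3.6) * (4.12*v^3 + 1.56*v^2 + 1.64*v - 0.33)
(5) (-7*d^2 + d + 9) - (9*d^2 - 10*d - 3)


(1) = 0.17*g^4 + 3.98*g^3 + 5.51*g^2 - 2.97*g + 0.86
(2) = -u^6 + 4*u^5 + 3*u^4 - 2*u^3 + 9*u^2 + 12*u - 2
(3) = 16*b^5 - 4*b^4 - 8*b^3 + b^2 + 7*b + 3
(4) = -6.6744*v^5 - 7.5948*v^4 - 19.4076*v^3 - 7.0986*v^2 - 5.4981*v + 1.188
(5) = -16*d^2 + 11*d + 12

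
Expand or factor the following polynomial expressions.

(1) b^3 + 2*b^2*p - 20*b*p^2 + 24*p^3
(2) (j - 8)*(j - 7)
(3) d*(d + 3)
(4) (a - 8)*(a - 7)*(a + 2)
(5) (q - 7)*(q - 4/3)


(1) = (b - 2*p)^2*(b + 6*p)
(2) = j^2 - 15*j + 56
(3) = d^2 + 3*d
(4) = a^3 - 13*a^2 + 26*a + 112
(5) = q^2 - 25*q/3 + 28/3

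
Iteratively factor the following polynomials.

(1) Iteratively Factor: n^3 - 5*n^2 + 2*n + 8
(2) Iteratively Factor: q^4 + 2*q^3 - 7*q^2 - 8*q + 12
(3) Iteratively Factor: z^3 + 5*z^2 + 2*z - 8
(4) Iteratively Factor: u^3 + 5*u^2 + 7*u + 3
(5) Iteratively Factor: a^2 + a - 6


(1) = (n + 1)*(n^2 - 6*n + 8) = (n - 2)*(n + 1)*(n - 4)
(2) = (q - 2)*(q^3 + 4*q^2 + q - 6) = (q - 2)*(q + 2)*(q^2 + 2*q - 3) = (q - 2)*(q - 1)*(q + 2)*(q + 3)
(3) = (z + 4)*(z^2 + z - 2) = (z - 1)*(z + 4)*(z + 2)
(4) = (u + 1)*(u^2 + 4*u + 3) = (u + 1)^2*(u + 3)
(5) = (a - 2)*(a + 3)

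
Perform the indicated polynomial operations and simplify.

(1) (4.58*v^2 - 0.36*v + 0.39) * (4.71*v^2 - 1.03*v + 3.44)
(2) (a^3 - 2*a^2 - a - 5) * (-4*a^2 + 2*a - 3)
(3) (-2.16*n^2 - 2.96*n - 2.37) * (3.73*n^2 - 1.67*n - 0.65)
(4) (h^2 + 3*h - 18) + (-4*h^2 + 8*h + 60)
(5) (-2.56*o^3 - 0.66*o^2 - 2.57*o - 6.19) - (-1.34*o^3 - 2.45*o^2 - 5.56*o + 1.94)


(1) = 21.5718*v^4 - 6.413*v^3 + 17.9629*v^2 - 1.6401*v + 1.3416
(2) = -4*a^5 + 10*a^4 - 3*a^3 + 24*a^2 - 7*a + 15
(3) = -8.0568*n^4 - 7.4336*n^3 - 2.4929*n^2 + 5.8819*n + 1.5405
(4) = -3*h^2 + 11*h + 42
(5) = -1.22*o^3 + 1.79*o^2 + 2.99*o - 8.13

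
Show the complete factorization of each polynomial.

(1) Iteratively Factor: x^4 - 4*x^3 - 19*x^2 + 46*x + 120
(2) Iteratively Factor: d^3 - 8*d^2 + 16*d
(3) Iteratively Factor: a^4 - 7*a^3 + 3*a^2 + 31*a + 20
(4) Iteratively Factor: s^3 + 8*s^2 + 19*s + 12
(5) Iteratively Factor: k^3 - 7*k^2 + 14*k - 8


(1) = (x - 4)*(x^3 - 19*x - 30) = (x - 4)*(x + 3)*(x^2 - 3*x - 10) = (x - 4)*(x + 2)*(x + 3)*(x - 5)
(2) = (d - 4)*(d^2 - 4*d) = (d - 4)^2*(d)
(3) = (a + 1)*(a^3 - 8*a^2 + 11*a + 20) = (a - 4)*(a + 1)*(a^2 - 4*a - 5) = (a - 4)*(a + 1)^2*(a - 5)
(4) = (s + 1)*(s^2 + 7*s + 12) = (s + 1)*(s + 4)*(s + 3)
(5) = (k - 2)*(k^2 - 5*k + 4) = (k - 2)*(k - 1)*(k - 4)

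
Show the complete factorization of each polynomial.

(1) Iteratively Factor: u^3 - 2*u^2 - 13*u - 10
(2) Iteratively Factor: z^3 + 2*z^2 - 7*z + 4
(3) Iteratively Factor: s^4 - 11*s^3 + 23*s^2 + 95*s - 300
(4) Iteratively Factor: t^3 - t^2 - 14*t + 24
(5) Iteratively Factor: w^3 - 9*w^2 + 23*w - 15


(1) = (u + 1)*(u^2 - 3*u - 10) = (u + 1)*(u + 2)*(u - 5)
(2) = (z + 4)*(z^2 - 2*z + 1) = (z - 1)*(z + 4)*(z - 1)
(3) = (s - 5)*(s^3 - 6*s^2 - 7*s + 60) = (s - 5)*(s + 3)*(s^2 - 9*s + 20) = (s - 5)^2*(s + 3)*(s - 4)
(4) = (t + 4)*(t^2 - 5*t + 6) = (t - 2)*(t + 4)*(t - 3)
(5) = (w - 5)*(w^2 - 4*w + 3) = (w - 5)*(w - 1)*(w - 3)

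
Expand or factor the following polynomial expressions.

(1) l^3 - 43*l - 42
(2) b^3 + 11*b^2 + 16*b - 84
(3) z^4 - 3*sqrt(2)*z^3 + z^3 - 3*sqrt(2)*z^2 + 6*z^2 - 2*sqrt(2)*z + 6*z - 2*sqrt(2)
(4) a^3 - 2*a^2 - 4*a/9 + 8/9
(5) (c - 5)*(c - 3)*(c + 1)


(1) = (l - 7)*(l + 1)*(l + 6)
(2) = (b - 2)*(b + 6)*(b + 7)
(3) = (z + 1)*(z - sqrt(2))^3
(4) = (a - 2)*(a - 2/3)*(a + 2/3)
(5) = c^3 - 7*c^2 + 7*c + 15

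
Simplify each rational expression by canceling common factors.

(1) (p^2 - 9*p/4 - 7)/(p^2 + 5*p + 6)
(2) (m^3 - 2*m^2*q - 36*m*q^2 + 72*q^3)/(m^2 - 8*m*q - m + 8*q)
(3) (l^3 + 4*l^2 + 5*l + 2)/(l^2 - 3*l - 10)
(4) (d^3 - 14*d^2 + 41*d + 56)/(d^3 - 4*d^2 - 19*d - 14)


(1) = (4*p^2 - 9*p - 28)/(4*p^2 + 20*p + 24)
(2) = (-m^3 + 2*m^2*q + 36*m*q^2 - 72*q^3)/(-m^2 + 8*m*q + m - 8*q)
(3) = (l^2 + 2*l + 1)/(l - 5)
(4) = (d - 8)/(d + 2)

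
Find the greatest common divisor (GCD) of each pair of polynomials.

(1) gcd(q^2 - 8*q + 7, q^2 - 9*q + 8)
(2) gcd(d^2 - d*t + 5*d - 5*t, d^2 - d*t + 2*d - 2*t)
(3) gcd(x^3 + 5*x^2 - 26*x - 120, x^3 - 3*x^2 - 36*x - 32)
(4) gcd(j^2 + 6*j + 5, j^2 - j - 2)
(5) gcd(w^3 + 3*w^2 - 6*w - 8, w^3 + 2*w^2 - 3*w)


(1) = gcd((q - 7)*(q - 1), (q - 8)*(q - 1)) = q - 1
(2) = -d + t
(3) = x + 4
(4) = gcd((j + 1)*(j + 5), (j - 2)*(j + 1)) = j + 1
(5) = gcd((w - 2)*(w + 1)*(w + 4), w*(w - 1)*(w + 3)) = 1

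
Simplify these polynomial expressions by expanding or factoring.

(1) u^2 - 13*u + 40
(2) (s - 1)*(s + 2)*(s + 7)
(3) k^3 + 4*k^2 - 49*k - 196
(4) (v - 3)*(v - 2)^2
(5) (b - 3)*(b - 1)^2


(1) = (u - 8)*(u - 5)
(2) = s^3 + 8*s^2 + 5*s - 14
(3) = (k - 7)*(k + 4)*(k + 7)
(4) = v^3 - 7*v^2 + 16*v - 12
(5) = b^3 - 5*b^2 + 7*b - 3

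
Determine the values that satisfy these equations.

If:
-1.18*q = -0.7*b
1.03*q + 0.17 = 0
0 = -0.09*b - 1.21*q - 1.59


Then:
No Solution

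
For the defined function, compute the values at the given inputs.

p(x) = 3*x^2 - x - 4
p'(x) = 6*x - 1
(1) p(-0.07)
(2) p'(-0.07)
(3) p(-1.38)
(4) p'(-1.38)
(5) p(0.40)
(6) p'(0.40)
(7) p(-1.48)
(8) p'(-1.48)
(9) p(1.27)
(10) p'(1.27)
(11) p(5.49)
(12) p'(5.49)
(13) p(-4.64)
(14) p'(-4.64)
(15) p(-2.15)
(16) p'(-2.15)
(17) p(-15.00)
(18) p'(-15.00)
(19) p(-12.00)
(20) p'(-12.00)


(1) = -3.92
(2) = -1.42
(3) = 3.09
(4) = -9.28
(5) = -3.92
(6) = 1.40
(7) = 4.05
(8) = -9.88
(9) = -0.43
(10) = 6.62
(11) = 80.93
(12) = 31.94
(13) = 65.23
(14) = -28.84
(15) = 12.02
(16) = -13.90
(17) = 686.00
(18) = -91.00
(19) = 440.00
(20) = -73.00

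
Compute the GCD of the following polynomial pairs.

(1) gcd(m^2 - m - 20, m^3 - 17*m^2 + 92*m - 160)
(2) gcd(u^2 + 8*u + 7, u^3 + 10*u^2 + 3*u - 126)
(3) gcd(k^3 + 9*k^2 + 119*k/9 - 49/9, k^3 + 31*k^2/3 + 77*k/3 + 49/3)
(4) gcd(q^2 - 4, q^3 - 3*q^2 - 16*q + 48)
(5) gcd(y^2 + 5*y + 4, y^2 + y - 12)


(1) = m - 5
(2) = gcd((u + 1)*(u + 7), (u - 3)*(u + 6)*(u + 7)) = u + 7
(3) = k^2 + 28*k/3 + 49/3
(4) = 1
(5) = gcd((y + 1)*(y + 4), (y - 3)*(y + 4)) = y + 4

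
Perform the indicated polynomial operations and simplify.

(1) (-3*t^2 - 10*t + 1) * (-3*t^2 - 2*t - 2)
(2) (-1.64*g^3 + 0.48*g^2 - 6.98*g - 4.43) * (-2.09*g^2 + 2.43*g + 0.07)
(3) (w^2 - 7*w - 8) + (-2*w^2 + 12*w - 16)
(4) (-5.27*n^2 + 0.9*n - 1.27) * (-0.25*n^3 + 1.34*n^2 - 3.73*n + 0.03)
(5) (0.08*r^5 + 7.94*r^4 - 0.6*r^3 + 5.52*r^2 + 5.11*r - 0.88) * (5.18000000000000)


(1) = 9*t^4 + 36*t^3 + 23*t^2 + 18*t - 2
(2) = 3.4276*g^5 - 4.9884*g^4 + 15.6398*g^3 - 7.6691*g^2 - 11.2535*g - 0.3101
(3) = -w^2 + 5*w - 24
(4) = 1.3175*n^5 - 7.2868*n^4 + 21.1806*n^3 - 5.2169*n^2 + 4.7641*n - 0.0381
(5) = 0.4144*r^5 + 41.1292*r^4 - 3.108*r^3 + 28.5936*r^2 + 26.4698*r - 4.5584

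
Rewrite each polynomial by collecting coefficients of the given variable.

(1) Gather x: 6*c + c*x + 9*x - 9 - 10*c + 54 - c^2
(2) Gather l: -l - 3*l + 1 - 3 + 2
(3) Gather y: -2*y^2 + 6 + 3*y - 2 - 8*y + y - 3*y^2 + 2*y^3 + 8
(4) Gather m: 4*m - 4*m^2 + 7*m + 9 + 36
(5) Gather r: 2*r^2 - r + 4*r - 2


(1) = -c^2 - 4*c + x*(c + 9) + 45
(2) = -4*l
(3) = 2*y^3 - 5*y^2 - 4*y + 12
(4) = -4*m^2 + 11*m + 45
(5) = 2*r^2 + 3*r - 2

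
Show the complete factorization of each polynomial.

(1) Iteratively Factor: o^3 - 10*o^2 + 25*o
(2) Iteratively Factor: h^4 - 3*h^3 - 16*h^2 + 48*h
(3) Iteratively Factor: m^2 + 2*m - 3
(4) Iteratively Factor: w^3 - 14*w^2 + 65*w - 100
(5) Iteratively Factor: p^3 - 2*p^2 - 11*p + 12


(1) = (o)*(o^2 - 10*o + 25) = o*(o - 5)*(o - 5)
(2) = (h + 4)*(h^3 - 7*h^2 + 12*h) = (h - 4)*(h + 4)*(h^2 - 3*h) = (h - 4)*(h - 3)*(h + 4)*(h)
(3) = (m + 3)*(m - 1)
(4) = (w - 4)*(w^2 - 10*w + 25) = (w - 5)*(w - 4)*(w - 5)
(5) = (p - 1)*(p^2 - p - 12) = (p - 4)*(p - 1)*(p + 3)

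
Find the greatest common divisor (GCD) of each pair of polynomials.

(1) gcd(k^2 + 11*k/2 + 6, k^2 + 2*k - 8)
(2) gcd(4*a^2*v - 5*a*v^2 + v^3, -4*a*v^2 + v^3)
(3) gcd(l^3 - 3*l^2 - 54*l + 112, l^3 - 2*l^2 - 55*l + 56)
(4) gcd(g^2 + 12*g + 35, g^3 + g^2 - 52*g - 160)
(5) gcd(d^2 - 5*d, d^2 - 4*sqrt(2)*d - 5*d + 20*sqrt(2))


(1) = k + 4
(2) = -4*a*v + v^2
(3) = l^2 - l - 56
(4) = g + 5
(5) = gcd(d*(d - 5), (d - 5)*(d - 4*sqrt(2))) = d - 5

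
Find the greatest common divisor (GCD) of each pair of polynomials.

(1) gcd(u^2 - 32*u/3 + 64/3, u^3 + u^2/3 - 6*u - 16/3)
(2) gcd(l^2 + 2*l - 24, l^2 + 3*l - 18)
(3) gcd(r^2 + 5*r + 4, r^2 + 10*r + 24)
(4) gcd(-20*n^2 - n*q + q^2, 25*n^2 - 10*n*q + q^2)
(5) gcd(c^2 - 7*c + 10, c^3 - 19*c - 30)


(1) = u - 8/3
(2) = l + 6
(3) = r + 4
(4) = -5*n + q
(5) = gcd((c - 5)*(c - 2), (c - 5)*(c + 2)*(c + 3)) = c - 5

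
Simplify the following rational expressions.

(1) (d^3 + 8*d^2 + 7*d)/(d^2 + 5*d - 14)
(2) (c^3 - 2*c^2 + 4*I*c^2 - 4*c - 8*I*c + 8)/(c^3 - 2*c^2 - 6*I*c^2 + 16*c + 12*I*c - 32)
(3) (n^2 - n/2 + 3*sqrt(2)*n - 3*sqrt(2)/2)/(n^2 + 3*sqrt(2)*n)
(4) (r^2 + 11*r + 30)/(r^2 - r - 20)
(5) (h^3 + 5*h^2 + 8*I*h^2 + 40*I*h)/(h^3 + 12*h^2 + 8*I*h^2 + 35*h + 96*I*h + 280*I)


(1) = (d^2 + d)/(d - 2)
(2) = (c + 2*I)/(c - 8*I)
(3) = (2*n - 1)/(2*n)
(4) = (r^2 + 11*r + 30)/(r^2 - r - 20)
(5) = h/(h + 7)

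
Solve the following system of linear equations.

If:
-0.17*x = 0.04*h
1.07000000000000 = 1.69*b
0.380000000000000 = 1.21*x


Then:
b = 0.63
h = -1.33
x = 0.31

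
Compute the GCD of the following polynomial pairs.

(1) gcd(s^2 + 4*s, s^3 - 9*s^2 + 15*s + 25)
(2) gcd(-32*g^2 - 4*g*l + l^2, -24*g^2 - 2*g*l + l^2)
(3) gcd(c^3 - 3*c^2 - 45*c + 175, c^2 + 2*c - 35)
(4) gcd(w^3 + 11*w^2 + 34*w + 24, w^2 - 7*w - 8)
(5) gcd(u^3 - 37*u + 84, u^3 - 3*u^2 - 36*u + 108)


(1) = gcd(s*(s + 4), (s - 5)^2*(s + 1)) = 1
(2) = gcd((-8*g + l)*(4*g + l), (-6*g + l)*(4*g + l)) = 4*g + l
(3) = gcd((c - 5)^2*(c + 7), (c - 5)*(c + 7)) = c^2 + 2*c - 35
(4) = gcd((w + 1)*(w + 4)*(w + 6), (w - 8)*(w + 1)) = w + 1
(5) = u - 3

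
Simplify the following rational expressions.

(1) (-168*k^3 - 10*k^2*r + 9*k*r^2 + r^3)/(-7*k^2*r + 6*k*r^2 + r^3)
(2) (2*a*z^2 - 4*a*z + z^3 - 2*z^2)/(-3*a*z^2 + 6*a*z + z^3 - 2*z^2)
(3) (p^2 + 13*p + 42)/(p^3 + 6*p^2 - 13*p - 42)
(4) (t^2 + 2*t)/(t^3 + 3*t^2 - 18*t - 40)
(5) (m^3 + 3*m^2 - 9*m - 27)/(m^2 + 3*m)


(1) = (-24*k^2 + 2*k*r + r^2)/(-k*r + r^2)
(2) = (2*a + z)/(-3*a + z)
(3) = (p + 6)/(p^2 - p - 6)
(4) = t/(t^2 + t - 20)
(5) = (m^2 - 9)/m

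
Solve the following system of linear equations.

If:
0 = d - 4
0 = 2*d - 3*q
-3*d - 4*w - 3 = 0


Then:
d = 4
q = 8/3
w = -15/4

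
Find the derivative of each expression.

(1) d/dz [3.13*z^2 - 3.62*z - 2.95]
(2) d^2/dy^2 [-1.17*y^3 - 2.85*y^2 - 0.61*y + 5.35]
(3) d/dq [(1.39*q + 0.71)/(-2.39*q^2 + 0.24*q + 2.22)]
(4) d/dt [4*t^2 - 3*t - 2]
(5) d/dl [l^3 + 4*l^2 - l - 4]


(1) = 6.26*z - 3.62
(2) = -7.02*y - 5.7
(3) = (3.3221*q^2 + 3.3938*q + 2.9154)/(5.7121*q^4 - 1.1472*q^3 - 10.554*q^2 + 1.0656*q + 4.9284)
(4) = 8*t - 3
(5) = 3*l^2 + 8*l - 1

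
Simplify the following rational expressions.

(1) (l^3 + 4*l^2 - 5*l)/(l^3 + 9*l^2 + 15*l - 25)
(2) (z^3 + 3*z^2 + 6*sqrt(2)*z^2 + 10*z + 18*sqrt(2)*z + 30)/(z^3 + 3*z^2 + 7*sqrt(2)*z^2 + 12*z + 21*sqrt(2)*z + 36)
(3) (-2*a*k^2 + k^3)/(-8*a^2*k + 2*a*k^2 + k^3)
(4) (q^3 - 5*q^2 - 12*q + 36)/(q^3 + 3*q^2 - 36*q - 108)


(1) = l/(l + 5)
(2) = (z + 5*sqrt(2))/(z + 6*sqrt(2))
(3) = k/(4*a + k)
(4) = (q - 2)/(q + 6)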